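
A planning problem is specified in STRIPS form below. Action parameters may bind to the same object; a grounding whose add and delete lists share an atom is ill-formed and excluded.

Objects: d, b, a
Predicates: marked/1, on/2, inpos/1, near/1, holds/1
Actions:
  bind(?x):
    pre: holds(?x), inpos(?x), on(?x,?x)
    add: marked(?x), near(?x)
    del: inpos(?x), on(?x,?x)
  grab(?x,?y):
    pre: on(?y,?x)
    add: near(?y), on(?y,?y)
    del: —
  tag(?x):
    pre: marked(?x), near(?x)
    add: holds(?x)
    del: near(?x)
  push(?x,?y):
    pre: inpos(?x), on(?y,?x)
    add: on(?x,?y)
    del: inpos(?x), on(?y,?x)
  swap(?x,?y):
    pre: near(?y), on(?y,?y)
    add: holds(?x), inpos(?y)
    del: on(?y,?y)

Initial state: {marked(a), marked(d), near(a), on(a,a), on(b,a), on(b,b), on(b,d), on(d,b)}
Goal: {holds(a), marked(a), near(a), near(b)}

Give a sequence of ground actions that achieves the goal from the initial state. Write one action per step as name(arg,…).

1. grab(d,b)  →  {marked(a), marked(d), near(a), near(b), on(a,a), on(b,a), on(b,b), on(b,d), on(d,b)}
2. swap(a,b)  →  {holds(a), inpos(b), marked(a), marked(d), near(a), near(b), on(a,a), on(b,a), on(b,d), on(d,b)}

grab(d,b); swap(a,b)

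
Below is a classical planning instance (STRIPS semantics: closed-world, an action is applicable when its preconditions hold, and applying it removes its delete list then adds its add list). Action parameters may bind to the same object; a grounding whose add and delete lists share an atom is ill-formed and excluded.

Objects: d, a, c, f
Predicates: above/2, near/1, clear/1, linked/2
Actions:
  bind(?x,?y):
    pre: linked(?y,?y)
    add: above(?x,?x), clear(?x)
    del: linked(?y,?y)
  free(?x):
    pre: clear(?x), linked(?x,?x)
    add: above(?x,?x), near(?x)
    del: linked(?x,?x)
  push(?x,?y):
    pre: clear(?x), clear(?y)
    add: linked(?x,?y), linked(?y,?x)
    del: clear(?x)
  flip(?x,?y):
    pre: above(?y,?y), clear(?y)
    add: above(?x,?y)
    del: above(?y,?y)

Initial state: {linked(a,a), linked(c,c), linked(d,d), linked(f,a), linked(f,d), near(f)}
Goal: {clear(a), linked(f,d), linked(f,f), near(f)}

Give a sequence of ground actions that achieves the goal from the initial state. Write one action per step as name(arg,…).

1. bind(a,d)  →  {above(a,a), clear(a), linked(a,a), linked(c,c), linked(f,a), linked(f,d), near(f)}
2. bind(f,a)  →  {above(a,a), above(f,f), clear(a), clear(f), linked(c,c), linked(f,a), linked(f,d), near(f)}
3. push(f,f)  →  {above(a,a), above(f,f), clear(a), linked(c,c), linked(f,a), linked(f,d), linked(f,f), near(f)}

bind(a,d); bind(f,a); push(f,f)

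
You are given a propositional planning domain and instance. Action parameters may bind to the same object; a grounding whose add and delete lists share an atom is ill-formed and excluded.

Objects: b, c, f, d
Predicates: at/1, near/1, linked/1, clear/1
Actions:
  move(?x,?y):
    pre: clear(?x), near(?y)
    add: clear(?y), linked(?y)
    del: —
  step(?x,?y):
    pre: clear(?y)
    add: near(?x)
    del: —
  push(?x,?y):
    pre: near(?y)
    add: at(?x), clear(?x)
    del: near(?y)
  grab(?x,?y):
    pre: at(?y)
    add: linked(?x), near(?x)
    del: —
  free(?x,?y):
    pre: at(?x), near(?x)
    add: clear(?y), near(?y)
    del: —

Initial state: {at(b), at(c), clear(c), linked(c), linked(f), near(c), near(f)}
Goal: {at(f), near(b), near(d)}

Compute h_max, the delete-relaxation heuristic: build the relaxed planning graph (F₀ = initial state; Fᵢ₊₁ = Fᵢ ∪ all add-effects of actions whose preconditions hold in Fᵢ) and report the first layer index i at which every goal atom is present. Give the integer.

1

F0 = init (7 atoms)
F1 = F0 ∪ {at(d), at(f), clear(b), clear(d), clear(f), linked(b), linked(d), near(b), near(d)}  (16 atoms)
goal ⊆ F1  ⇒  h_max = 1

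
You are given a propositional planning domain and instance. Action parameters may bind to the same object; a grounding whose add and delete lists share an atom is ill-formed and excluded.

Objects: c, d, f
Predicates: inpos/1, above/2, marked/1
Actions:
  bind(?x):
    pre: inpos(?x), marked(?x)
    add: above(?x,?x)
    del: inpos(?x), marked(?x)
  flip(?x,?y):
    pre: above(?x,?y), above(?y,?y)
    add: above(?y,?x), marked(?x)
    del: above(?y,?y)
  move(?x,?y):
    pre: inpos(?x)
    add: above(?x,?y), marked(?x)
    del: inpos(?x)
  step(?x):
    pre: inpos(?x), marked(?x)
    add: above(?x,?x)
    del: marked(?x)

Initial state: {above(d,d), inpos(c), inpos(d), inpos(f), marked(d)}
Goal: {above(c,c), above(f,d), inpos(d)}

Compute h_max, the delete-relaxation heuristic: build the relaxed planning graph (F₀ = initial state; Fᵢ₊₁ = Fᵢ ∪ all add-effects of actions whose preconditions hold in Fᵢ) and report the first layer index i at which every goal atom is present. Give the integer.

1

F0 = init (5 atoms)
F1 = F0 ∪ {above(c,c), above(c,d), above(c,f), above(d,c), above(d,f), above(f,c), above(f,d), above(f,f), marked(c), marked(f)}  (15 atoms)
goal ⊆ F1  ⇒  h_max = 1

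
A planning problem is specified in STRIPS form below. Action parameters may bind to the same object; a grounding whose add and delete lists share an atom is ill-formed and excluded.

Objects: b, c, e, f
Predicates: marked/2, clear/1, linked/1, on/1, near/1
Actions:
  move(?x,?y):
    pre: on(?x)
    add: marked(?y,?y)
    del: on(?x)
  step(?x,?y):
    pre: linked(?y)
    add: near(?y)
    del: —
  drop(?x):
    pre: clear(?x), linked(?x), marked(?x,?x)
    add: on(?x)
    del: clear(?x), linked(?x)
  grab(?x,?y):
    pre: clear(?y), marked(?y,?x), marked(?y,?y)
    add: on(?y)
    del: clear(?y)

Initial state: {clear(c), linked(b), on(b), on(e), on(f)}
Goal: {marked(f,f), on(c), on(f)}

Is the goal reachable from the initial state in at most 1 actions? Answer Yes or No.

No

1. move(b,c)  →  {clear(c), linked(b), marked(c,c), on(e), on(f)}
2. move(e,f)  →  {clear(c), linked(b), marked(c,c), marked(f,f), on(f)}
3. grab(c,c)  →  {linked(b), marked(c,c), marked(f,f), on(c), on(f)}
optimal plan length = 3; 3 > 1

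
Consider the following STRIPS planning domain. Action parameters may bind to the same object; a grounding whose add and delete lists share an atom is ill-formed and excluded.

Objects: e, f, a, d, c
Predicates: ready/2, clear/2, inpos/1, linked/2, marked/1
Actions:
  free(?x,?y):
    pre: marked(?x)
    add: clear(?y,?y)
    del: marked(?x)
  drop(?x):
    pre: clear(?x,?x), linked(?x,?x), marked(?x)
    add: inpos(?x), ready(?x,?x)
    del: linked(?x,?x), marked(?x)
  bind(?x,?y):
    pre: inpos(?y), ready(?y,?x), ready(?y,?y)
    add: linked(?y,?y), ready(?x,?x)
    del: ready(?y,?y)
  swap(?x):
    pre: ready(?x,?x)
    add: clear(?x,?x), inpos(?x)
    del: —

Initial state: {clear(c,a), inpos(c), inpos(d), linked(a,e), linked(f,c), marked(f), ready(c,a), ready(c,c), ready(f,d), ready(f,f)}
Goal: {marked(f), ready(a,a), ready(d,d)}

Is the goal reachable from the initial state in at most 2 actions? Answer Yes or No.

1. bind(a,c)  →  {clear(c,a), inpos(c), inpos(d), linked(a,e), linked(c,c), linked(f,c), marked(f), ready(a,a), ready(c,a), ready(f,d), ready(f,f)}
2. swap(f)  →  {clear(c,a), clear(f,f), inpos(c), inpos(d), inpos(f), linked(a,e), linked(c,c), linked(f,c), marked(f), ready(a,a), ready(c,a), ready(f,d), ready(f,f)}
3. bind(d,f)  →  {clear(c,a), clear(f,f), inpos(c), inpos(d), inpos(f), linked(a,e), linked(c,c), linked(f,c), linked(f,f), marked(f), ready(a,a), ready(c,a), ready(d,d), ready(f,d)}
optimal plan length = 3; 3 > 2

No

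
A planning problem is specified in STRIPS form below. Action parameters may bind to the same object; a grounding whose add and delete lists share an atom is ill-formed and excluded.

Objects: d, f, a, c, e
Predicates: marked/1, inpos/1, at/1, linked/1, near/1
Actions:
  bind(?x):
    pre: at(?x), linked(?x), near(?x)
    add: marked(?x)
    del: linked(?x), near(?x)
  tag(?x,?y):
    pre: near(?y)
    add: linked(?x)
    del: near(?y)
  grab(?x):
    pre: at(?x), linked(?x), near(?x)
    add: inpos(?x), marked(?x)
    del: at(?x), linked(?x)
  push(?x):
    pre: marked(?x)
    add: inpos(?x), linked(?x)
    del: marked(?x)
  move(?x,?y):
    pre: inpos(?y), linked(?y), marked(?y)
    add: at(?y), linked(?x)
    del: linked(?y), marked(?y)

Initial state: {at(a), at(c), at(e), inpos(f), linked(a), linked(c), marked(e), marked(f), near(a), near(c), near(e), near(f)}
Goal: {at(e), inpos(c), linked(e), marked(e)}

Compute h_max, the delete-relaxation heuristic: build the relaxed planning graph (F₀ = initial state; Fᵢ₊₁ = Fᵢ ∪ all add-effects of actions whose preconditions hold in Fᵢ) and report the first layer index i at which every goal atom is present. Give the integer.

1

F0 = init (12 atoms)
F1 = F0 ∪ {inpos(a), inpos(c), inpos(e), linked(d), linked(e), linked(f), marked(a), marked(c)}  (20 atoms)
goal ⊆ F1  ⇒  h_max = 1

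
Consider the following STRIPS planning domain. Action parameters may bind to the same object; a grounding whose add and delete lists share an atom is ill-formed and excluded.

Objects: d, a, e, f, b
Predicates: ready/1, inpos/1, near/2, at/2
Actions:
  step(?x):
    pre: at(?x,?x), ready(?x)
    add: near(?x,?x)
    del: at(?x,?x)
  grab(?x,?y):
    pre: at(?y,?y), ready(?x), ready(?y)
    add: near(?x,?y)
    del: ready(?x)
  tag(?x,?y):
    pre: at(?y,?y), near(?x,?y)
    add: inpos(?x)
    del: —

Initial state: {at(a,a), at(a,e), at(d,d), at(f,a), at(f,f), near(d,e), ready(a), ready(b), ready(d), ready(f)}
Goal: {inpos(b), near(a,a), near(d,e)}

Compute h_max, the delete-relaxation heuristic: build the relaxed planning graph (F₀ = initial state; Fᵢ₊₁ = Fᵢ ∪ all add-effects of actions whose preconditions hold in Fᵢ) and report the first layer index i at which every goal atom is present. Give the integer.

2

F0 = init (10 atoms)
F1 = F0 ∪ {near(a,a), near(a,d), near(a,f), near(b,a), near(b,d), near(b,f), near(d,a), near(d,d), near(d,f), near(f,a), near(f,d), near(f,f)}  (22 atoms)
F2 = F1 ∪ {inpos(a), inpos(b), inpos(d), inpos(f)}  (26 atoms)
goal ⊆ F2  ⇒  h_max = 2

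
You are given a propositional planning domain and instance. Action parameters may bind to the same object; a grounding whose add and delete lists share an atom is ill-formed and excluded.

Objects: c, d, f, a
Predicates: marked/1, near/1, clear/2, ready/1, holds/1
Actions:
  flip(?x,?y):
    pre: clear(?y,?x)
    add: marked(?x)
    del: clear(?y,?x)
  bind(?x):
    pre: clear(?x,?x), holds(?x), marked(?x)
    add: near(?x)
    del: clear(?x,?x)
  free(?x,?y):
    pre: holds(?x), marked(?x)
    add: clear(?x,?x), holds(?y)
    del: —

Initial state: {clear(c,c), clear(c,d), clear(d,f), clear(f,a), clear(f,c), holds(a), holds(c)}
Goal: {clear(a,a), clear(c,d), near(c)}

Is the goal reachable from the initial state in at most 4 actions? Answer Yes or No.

Yes

1. flip(c,f)  →  {clear(c,c), clear(c,d), clear(d,f), clear(f,a), holds(a), holds(c), marked(c)}
2. flip(a,f)  →  {clear(c,c), clear(c,d), clear(d,f), holds(a), holds(c), marked(a), marked(c)}
3. bind(c)  →  {clear(c,d), clear(d,f), holds(a), holds(c), marked(a), marked(c), near(c)}
4. free(a,c)  →  {clear(a,a), clear(c,d), clear(d,f), holds(a), holds(c), marked(a), marked(c), near(c)}
optimal plan length = 4; 4 ≤ 4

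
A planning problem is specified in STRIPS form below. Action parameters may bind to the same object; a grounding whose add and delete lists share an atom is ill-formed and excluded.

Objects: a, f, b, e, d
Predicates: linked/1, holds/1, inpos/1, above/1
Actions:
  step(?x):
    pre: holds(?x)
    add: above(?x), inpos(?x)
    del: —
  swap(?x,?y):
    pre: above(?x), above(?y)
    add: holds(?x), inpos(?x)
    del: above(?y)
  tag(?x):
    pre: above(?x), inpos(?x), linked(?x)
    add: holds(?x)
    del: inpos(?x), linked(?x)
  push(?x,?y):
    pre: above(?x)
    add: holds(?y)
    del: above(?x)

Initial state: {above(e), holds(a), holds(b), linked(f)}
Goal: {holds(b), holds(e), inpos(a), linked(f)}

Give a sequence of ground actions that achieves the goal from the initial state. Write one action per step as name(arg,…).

1. step(a)  →  {above(a), above(e), holds(a), holds(b), inpos(a), linked(f)}
2. swap(e,a)  →  {above(e), holds(a), holds(b), holds(e), inpos(a), inpos(e), linked(f)}

step(a); swap(e,a)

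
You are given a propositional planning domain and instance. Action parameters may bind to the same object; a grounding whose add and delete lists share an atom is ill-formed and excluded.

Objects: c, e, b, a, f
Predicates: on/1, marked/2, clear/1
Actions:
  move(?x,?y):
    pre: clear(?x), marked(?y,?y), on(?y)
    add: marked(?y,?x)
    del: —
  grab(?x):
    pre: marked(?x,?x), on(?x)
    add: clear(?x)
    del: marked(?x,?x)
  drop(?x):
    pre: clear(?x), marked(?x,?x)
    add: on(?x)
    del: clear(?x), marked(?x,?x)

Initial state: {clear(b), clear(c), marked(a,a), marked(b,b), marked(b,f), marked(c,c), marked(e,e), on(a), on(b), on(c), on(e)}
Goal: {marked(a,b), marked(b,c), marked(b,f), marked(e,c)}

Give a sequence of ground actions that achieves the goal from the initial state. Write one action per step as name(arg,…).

1. move(c,e)  →  {clear(b), clear(c), marked(a,a), marked(b,b), marked(b,f), marked(c,c), marked(e,c), marked(e,e), on(a), on(b), on(c), on(e)}
2. move(c,b)  →  {clear(b), clear(c), marked(a,a), marked(b,b), marked(b,c), marked(b,f), marked(c,c), marked(e,c), marked(e,e), on(a), on(b), on(c), on(e)}
3. move(b,a)  →  {clear(b), clear(c), marked(a,a), marked(a,b), marked(b,b), marked(b,c), marked(b,f), marked(c,c), marked(e,c), marked(e,e), on(a), on(b), on(c), on(e)}

move(c,e); move(c,b); move(b,a)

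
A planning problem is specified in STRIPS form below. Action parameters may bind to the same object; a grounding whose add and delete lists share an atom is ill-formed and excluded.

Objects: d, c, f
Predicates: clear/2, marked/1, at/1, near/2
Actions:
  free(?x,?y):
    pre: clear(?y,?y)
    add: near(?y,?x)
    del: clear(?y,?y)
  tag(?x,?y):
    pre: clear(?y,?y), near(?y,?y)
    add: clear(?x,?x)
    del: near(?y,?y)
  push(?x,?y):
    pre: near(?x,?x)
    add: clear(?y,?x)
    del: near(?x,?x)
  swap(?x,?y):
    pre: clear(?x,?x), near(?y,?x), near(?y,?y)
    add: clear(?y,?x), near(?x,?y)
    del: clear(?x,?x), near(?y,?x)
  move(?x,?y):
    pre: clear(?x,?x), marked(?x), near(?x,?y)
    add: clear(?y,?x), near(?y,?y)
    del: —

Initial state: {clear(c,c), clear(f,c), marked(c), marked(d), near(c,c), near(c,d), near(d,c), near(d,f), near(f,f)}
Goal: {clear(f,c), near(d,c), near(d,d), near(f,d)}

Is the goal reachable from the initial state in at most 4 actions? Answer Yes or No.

Yes

1. tag(f,c)  →  {clear(c,c), clear(f,c), clear(f,f), marked(c), marked(d), near(c,d), near(d,c), near(d,f), near(f,f)}
2. free(d,f)  →  {clear(c,c), clear(f,c), marked(c), marked(d), near(c,d), near(d,c), near(d,f), near(f,d), near(f,f)}
3. move(c,d)  →  {clear(c,c), clear(d,c), clear(f,c), marked(c), marked(d), near(c,d), near(d,c), near(d,d), near(d,f), near(f,d), near(f,f)}
optimal plan length = 3; 3 ≤ 4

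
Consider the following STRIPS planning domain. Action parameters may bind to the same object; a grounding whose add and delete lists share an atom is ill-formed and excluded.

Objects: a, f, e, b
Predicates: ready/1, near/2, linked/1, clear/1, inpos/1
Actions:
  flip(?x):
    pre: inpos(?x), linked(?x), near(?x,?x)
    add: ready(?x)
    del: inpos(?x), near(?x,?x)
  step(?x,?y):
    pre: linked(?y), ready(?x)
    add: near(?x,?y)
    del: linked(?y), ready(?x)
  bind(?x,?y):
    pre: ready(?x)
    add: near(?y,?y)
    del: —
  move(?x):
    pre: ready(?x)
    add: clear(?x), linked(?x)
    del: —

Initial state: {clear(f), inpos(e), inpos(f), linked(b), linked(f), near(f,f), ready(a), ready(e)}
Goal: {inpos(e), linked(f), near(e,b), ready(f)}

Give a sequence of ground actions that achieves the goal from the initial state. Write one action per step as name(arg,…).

flip(f); step(e,b)

1. flip(f)  →  {clear(f), inpos(e), linked(b), linked(f), ready(a), ready(e), ready(f)}
2. step(e,b)  →  {clear(f), inpos(e), linked(f), near(e,b), ready(a), ready(f)}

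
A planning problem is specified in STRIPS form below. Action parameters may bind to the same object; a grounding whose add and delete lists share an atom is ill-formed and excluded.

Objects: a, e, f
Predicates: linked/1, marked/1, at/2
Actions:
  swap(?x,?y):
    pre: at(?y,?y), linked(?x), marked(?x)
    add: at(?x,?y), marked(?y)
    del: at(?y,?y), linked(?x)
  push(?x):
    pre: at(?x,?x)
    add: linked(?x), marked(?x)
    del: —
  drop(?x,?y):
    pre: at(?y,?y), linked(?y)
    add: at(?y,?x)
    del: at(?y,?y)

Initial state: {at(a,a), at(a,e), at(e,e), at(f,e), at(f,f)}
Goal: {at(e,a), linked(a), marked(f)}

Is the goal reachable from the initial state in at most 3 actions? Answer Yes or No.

1. push(a)  →  {at(a,a), at(a,e), at(e,e), at(f,e), at(f,f), linked(a), marked(a)}
2. push(e)  →  {at(a,a), at(a,e), at(e,e), at(f,e), at(f,f), linked(a), linked(e), marked(a), marked(e)}
3. swap(e,a)  →  {at(a,e), at(e,a), at(e,e), at(f,e), at(f,f), linked(a), marked(a), marked(e)}
4. push(f)  →  {at(a,e), at(e,a), at(e,e), at(f,e), at(f,f), linked(a), linked(f), marked(a), marked(e), marked(f)}
optimal plan length = 4; 4 > 3

No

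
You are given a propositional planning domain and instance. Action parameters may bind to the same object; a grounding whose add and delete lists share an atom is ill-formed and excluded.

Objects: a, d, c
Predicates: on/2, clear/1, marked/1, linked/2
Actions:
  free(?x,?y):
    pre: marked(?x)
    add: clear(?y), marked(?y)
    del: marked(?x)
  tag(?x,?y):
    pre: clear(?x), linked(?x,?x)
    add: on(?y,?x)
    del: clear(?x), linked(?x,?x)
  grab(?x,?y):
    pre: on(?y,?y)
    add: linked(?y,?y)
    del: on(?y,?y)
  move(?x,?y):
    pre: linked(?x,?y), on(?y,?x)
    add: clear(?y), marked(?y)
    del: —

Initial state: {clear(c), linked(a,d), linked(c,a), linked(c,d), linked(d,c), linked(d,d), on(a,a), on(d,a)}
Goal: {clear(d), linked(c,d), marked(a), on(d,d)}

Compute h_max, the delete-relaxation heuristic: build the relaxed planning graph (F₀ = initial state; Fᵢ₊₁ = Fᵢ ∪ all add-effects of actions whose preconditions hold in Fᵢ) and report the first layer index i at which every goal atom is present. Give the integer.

F0 = init (8 atoms)
F1 = F0 ∪ {clear(d), linked(a,a), marked(d)}  (11 atoms)
F2 = F1 ∪ {clear(a), marked(a), marked(c), on(a,d), on(c,d), on(d,d)}  (17 atoms)
goal ⊆ F2  ⇒  h_max = 2

2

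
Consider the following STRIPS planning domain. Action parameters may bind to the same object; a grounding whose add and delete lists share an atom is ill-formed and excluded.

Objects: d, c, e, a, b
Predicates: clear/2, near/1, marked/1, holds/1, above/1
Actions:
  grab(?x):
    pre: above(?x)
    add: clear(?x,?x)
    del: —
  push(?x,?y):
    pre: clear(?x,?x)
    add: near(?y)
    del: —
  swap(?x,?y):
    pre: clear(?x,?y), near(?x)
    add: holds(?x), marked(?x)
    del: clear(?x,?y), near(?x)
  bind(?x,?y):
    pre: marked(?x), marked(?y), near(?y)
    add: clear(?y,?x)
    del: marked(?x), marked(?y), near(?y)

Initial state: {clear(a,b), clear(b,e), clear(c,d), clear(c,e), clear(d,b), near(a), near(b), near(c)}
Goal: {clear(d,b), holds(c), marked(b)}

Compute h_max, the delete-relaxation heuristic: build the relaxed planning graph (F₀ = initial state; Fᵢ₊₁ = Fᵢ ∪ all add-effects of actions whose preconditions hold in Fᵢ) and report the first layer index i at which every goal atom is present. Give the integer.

1

F0 = init (8 atoms)
F1 = F0 ∪ {holds(a), holds(b), holds(c), marked(a), marked(b), marked(c)}  (14 atoms)
goal ⊆ F1  ⇒  h_max = 1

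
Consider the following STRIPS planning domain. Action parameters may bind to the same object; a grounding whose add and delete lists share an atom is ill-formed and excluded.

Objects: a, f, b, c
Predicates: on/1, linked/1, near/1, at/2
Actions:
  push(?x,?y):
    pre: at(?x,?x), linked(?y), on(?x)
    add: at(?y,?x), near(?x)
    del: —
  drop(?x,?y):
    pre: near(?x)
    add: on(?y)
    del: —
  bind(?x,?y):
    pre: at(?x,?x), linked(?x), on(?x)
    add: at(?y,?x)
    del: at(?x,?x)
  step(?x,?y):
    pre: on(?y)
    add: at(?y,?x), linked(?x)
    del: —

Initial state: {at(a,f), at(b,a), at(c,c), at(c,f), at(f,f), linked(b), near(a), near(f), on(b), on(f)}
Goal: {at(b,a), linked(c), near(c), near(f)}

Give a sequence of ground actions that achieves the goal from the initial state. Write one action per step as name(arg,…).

drop(a,c); push(c,b); step(c,f)

1. drop(a,c)  →  {at(a,f), at(b,a), at(c,c), at(c,f), at(f,f), linked(b), near(a), near(f), on(b), on(c), on(f)}
2. push(c,b)  →  {at(a,f), at(b,a), at(b,c), at(c,c), at(c,f), at(f,f), linked(b), near(a), near(c), near(f), on(b), on(c), on(f)}
3. step(c,f)  →  {at(a,f), at(b,a), at(b,c), at(c,c), at(c,f), at(f,c), at(f,f), linked(b), linked(c), near(a), near(c), near(f), on(b), on(c), on(f)}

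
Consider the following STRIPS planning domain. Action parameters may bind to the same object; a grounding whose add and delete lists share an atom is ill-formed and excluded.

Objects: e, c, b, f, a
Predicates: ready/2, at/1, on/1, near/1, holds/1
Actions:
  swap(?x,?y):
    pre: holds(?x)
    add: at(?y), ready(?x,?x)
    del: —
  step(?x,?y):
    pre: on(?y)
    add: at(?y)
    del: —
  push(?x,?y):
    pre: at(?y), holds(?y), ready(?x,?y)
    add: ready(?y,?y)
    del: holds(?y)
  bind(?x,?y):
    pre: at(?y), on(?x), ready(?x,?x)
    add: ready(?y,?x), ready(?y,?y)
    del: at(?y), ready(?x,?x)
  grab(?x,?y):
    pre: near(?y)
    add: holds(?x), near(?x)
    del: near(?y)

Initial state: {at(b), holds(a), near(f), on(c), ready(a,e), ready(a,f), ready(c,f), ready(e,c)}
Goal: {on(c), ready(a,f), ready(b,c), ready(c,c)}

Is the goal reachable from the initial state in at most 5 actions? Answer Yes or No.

1. grab(c,f)  →  {at(b), holds(a), holds(c), near(c), on(c), ready(a,e), ready(a,f), ready(c,f), ready(e,c)}
2. swap(c,e)  →  {at(b), at(e), holds(a), holds(c), near(c), on(c), ready(a,e), ready(a,f), ready(c,c), ready(c,f), ready(e,c)}
3. bind(c,b)  →  {at(e), holds(a), holds(c), near(c), on(c), ready(a,e), ready(a,f), ready(b,b), ready(b,c), ready(c,f), ready(e,c)}
4. swap(c,e)  →  {at(e), holds(a), holds(c), near(c), on(c), ready(a,e), ready(a,f), ready(b,b), ready(b,c), ready(c,c), ready(c,f), ready(e,c)}
optimal plan length = 4; 4 ≤ 5

Yes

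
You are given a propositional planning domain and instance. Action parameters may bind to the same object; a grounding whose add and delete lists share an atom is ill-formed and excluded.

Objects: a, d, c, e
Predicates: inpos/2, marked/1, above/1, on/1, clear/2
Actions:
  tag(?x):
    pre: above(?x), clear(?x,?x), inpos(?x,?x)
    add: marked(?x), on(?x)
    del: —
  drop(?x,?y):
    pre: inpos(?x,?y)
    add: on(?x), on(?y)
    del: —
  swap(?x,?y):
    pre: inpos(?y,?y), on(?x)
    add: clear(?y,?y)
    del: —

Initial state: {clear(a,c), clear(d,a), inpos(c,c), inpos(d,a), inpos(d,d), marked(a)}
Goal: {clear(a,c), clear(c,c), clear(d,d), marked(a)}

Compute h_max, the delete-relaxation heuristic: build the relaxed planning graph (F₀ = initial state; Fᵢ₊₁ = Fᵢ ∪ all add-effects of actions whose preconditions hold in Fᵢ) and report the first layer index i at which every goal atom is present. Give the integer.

F0 = init (6 atoms)
F1 = F0 ∪ {on(a), on(c), on(d)}  (9 atoms)
F2 = F1 ∪ {clear(c,c), clear(d,d)}  (11 atoms)
goal ⊆ F2  ⇒  h_max = 2

2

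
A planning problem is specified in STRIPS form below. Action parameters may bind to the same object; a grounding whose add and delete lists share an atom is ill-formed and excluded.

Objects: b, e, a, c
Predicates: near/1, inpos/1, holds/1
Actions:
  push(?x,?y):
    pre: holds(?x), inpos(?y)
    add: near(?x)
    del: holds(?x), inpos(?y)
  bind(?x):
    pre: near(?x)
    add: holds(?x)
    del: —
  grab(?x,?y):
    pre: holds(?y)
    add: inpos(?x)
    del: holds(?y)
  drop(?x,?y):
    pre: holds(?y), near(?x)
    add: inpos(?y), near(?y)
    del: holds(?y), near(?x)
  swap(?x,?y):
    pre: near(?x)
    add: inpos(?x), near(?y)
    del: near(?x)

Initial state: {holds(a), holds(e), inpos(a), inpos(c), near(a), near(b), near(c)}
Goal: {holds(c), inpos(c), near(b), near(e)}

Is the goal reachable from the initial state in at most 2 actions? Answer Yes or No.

Yes

1. push(e,a)  →  {holds(a), inpos(c), near(a), near(b), near(c), near(e)}
2. bind(c)  →  {holds(a), holds(c), inpos(c), near(a), near(b), near(c), near(e)}
optimal plan length = 2; 2 ≤ 2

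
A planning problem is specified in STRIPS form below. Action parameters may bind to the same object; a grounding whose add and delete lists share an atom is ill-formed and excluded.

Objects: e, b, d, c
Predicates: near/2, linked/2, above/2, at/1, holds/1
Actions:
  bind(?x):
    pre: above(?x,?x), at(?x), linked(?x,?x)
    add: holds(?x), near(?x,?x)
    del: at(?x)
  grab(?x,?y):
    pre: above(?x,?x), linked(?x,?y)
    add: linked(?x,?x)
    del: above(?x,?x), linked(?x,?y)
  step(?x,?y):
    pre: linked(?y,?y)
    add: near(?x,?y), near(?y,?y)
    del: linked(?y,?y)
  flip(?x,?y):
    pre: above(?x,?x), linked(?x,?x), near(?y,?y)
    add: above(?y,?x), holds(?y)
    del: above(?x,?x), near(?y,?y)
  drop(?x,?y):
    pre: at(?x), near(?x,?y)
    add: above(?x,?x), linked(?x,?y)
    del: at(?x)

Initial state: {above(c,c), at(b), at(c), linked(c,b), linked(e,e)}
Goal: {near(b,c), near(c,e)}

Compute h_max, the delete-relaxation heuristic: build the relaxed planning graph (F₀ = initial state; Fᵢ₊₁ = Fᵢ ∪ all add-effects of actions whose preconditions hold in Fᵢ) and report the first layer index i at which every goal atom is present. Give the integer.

2

F0 = init (5 atoms)
F1 = F0 ∪ {linked(c,c), near(b,e), near(c,e), near(d,e), near(e,e)}  (10 atoms)
F2 = F1 ∪ {above(b,b), above(e,c), holds(c), holds(e), linked(b,e), linked(c,e), near(b,c), near(c,c), near(d,c), near(e,c)}  (20 atoms)
goal ⊆ F2  ⇒  h_max = 2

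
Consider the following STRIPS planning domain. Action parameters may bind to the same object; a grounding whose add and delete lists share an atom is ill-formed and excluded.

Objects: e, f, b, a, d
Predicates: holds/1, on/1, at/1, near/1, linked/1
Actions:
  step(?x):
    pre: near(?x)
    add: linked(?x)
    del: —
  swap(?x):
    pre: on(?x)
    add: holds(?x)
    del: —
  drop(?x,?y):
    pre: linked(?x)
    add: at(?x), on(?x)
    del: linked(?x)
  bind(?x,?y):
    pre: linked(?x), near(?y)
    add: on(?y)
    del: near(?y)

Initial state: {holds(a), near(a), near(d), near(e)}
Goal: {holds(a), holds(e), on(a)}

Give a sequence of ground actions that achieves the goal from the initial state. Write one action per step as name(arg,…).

1. step(e)  →  {holds(a), linked(e), near(a), near(d), near(e)}
2. bind(e,e)  →  {holds(a), linked(e), near(a), near(d), on(e)}
3. swap(e)  →  {holds(a), holds(e), linked(e), near(a), near(d), on(e)}
4. bind(e,a)  →  {holds(a), holds(e), linked(e), near(d), on(a), on(e)}

step(e); bind(e,e); swap(e); bind(e,a)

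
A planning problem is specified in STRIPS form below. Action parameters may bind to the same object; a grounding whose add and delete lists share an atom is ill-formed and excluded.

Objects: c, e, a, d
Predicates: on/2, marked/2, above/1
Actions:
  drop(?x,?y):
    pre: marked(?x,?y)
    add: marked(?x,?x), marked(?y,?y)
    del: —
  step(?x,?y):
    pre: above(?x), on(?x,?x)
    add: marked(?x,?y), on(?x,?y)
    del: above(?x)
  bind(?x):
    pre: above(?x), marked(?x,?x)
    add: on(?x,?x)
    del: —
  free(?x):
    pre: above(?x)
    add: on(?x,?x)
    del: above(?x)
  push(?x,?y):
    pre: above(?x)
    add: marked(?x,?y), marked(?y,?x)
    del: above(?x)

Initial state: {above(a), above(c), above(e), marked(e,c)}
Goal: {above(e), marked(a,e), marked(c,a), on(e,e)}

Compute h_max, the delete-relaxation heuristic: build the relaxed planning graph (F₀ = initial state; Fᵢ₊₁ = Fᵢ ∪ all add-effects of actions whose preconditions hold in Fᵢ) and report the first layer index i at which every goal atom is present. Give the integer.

1

F0 = init (4 atoms)
F1 = F0 ∪ {marked(a,a), marked(a,c), marked(a,d), marked(a,e), marked(c,a), marked(c,c), marked(c,d), marked(c,e), marked(d,a), marked(d,c), marked(d,e), marked(e,a), marked(e,d), marked(e,e), on(a,a), on(c,c), on(e,e)}  (21 atoms)
goal ⊆ F1  ⇒  h_max = 1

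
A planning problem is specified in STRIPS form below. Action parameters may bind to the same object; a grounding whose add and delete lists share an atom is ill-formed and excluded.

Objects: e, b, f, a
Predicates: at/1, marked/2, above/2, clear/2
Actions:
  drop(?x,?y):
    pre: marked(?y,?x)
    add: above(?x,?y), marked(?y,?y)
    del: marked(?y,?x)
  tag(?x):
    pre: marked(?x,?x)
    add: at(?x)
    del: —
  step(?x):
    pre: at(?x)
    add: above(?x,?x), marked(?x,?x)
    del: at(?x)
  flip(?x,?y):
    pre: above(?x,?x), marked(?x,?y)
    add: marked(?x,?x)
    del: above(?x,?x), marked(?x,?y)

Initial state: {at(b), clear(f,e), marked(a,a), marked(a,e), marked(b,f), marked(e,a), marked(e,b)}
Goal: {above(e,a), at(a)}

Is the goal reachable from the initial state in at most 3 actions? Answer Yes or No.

Yes

1. drop(e,a)  →  {above(e,a), at(b), clear(f,e), marked(a,a), marked(b,f), marked(e,a), marked(e,b)}
2. tag(a)  →  {above(e,a), at(a), at(b), clear(f,e), marked(a,a), marked(b,f), marked(e,a), marked(e,b)}
optimal plan length = 2; 2 ≤ 3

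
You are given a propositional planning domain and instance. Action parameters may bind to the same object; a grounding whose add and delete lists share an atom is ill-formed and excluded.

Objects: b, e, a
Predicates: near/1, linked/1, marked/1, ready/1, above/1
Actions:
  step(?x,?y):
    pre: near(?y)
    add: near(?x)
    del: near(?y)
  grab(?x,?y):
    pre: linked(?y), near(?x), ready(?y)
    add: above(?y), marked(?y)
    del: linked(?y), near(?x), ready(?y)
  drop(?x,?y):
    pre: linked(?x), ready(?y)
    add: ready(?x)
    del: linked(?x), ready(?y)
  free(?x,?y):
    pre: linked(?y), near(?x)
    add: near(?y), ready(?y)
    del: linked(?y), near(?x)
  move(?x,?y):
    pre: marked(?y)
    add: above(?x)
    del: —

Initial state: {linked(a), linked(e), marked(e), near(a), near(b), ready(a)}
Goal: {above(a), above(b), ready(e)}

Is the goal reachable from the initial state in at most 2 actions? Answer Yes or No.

No

1. grab(b,a)  →  {above(a), linked(e), marked(a), marked(e), near(a)}
2. free(a,e)  →  {above(a), marked(a), marked(e), near(e), ready(e)}
3. move(b,e)  →  {above(a), above(b), marked(a), marked(e), near(e), ready(e)}
optimal plan length = 3; 3 > 2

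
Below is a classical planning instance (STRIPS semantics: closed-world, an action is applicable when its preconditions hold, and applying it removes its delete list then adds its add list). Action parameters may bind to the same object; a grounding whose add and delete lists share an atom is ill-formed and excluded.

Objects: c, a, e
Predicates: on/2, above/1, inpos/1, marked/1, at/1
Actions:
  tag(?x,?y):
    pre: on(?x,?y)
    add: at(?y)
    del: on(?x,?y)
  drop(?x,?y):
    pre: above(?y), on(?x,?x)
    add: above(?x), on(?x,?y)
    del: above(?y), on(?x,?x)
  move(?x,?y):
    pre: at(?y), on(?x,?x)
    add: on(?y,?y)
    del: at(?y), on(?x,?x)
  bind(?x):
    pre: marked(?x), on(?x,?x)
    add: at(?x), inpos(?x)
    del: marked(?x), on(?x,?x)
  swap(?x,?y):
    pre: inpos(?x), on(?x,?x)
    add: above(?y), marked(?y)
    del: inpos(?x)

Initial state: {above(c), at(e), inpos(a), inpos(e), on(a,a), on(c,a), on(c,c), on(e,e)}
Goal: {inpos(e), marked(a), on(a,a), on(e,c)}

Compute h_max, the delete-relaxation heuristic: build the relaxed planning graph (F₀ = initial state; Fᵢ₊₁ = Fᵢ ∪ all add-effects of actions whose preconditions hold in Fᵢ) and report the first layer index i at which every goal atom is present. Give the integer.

1

F0 = init (8 atoms)
F1 = F0 ∪ {above(a), above(e), at(a), at(c), marked(a), marked(c), marked(e), on(a,c), on(e,c)}  (17 atoms)
goal ⊆ F1  ⇒  h_max = 1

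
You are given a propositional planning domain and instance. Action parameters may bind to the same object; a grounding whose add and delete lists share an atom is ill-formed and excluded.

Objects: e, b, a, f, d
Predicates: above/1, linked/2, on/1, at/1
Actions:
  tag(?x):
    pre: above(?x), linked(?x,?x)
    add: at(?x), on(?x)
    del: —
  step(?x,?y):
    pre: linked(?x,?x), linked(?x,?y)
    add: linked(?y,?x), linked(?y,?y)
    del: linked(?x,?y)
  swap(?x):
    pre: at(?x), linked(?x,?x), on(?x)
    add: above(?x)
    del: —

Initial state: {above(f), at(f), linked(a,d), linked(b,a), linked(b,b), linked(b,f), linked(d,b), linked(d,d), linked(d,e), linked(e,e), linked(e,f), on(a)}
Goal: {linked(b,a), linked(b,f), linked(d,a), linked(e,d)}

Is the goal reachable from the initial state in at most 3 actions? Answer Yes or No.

No

1. step(b,a)  →  {above(f), at(f), linked(a,a), linked(a,b), linked(a,d), linked(b,b), linked(b,f), linked(d,b), linked(d,d), linked(d,e), linked(e,e), linked(e,f), on(a)}
2. step(a,b)  →  {above(f), at(f), linked(a,a), linked(a,d), linked(b,a), linked(b,b), linked(b,f), linked(d,b), linked(d,d), linked(d,e), linked(e,e), linked(e,f), on(a)}
3. step(a,d)  →  {above(f), at(f), linked(a,a), linked(b,a), linked(b,b), linked(b,f), linked(d,a), linked(d,b), linked(d,d), linked(d,e), linked(e,e), linked(e,f), on(a)}
4. step(d,e)  →  {above(f), at(f), linked(a,a), linked(b,a), linked(b,b), linked(b,f), linked(d,a), linked(d,b), linked(d,d), linked(e,d), linked(e,e), linked(e,f), on(a)}
optimal plan length = 4; 4 > 3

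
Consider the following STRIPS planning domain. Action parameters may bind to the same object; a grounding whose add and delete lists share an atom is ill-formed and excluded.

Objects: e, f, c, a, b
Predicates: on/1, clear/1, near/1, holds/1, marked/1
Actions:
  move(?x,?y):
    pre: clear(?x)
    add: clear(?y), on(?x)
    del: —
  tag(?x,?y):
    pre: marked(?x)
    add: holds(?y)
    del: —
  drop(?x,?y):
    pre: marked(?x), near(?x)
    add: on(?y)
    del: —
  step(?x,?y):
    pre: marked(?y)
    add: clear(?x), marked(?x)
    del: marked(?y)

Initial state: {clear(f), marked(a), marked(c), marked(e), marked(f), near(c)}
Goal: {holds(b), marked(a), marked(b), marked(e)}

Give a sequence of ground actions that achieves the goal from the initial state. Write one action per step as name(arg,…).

tag(e,b); step(b,f)

1. tag(e,b)  →  {clear(f), holds(b), marked(a), marked(c), marked(e), marked(f), near(c)}
2. step(b,f)  →  {clear(b), clear(f), holds(b), marked(a), marked(b), marked(c), marked(e), near(c)}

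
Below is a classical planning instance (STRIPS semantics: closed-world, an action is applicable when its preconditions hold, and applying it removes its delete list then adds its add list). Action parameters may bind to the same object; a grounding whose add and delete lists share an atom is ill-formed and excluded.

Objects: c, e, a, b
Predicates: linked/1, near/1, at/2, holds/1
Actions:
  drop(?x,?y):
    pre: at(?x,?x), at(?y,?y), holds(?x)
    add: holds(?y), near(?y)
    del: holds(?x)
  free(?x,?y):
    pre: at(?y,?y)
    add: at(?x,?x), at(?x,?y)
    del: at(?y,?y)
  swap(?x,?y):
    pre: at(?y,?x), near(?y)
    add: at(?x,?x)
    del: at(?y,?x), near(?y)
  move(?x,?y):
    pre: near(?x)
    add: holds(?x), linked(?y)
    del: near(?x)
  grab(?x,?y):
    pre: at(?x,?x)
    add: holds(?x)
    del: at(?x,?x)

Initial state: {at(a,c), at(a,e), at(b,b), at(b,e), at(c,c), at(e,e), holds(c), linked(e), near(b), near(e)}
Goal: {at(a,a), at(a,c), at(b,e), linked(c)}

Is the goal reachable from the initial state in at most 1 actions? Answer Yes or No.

1. free(a,c)  →  {at(a,a), at(a,c), at(a,e), at(b,b), at(b,e), at(e,e), holds(c), linked(e), near(b), near(e)}
2. move(e,c)  →  {at(a,a), at(a,c), at(a,e), at(b,b), at(b,e), at(e,e), holds(c), holds(e), linked(c), linked(e), near(b)}
optimal plan length = 2; 2 > 1

No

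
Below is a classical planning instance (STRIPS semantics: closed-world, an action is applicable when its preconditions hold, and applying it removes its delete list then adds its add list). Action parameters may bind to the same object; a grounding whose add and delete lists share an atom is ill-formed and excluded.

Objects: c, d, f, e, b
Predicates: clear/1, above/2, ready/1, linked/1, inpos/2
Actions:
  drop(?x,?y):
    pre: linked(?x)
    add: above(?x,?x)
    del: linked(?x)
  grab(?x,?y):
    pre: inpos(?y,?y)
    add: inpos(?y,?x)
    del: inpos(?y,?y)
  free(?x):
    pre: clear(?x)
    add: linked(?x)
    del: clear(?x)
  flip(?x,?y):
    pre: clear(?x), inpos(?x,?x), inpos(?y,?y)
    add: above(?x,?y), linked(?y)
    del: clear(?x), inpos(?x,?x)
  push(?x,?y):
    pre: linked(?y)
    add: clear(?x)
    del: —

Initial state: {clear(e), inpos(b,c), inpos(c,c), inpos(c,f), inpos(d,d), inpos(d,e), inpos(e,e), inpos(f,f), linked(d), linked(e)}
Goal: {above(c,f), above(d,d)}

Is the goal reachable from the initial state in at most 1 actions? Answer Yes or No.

1. drop(d,c)  →  {above(d,d), clear(e), inpos(b,c), inpos(c,c), inpos(c,f), inpos(d,d), inpos(d,e), inpos(e,e), inpos(f,f), linked(e)}
2. push(c,e)  →  {above(d,d), clear(c), clear(e), inpos(b,c), inpos(c,c), inpos(c,f), inpos(d,d), inpos(d,e), inpos(e,e), inpos(f,f), linked(e)}
3. flip(c,f)  →  {above(c,f), above(d,d), clear(e), inpos(b,c), inpos(c,f), inpos(d,d), inpos(d,e), inpos(e,e), inpos(f,f), linked(e), linked(f)}
optimal plan length = 3; 3 > 1

No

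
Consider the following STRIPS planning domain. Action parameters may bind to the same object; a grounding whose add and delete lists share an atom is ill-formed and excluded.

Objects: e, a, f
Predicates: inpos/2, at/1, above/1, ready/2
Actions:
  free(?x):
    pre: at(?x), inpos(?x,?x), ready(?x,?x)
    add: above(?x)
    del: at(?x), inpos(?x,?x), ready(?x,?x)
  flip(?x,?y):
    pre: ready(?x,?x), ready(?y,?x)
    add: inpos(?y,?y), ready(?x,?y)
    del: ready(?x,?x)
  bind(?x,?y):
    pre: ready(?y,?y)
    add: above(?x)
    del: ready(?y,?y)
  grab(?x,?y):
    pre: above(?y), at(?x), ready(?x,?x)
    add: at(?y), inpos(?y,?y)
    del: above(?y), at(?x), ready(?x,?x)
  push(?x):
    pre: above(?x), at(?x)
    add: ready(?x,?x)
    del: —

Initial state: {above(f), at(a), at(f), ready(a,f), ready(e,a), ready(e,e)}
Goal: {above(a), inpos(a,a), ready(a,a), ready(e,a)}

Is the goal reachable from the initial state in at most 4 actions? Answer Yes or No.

Yes

1. bind(a,e)  →  {above(a), above(f), at(a), at(f), ready(a,f), ready(e,a)}
2. push(a)  →  {above(a), above(f), at(a), at(f), ready(a,a), ready(a,f), ready(e,a)}
3. push(f)  →  {above(a), above(f), at(a), at(f), ready(a,a), ready(a,f), ready(e,a), ready(f,f)}
4. flip(f,a)  →  {above(a), above(f), at(a), at(f), inpos(a,a), ready(a,a), ready(a,f), ready(e,a), ready(f,a)}
optimal plan length = 4; 4 ≤ 4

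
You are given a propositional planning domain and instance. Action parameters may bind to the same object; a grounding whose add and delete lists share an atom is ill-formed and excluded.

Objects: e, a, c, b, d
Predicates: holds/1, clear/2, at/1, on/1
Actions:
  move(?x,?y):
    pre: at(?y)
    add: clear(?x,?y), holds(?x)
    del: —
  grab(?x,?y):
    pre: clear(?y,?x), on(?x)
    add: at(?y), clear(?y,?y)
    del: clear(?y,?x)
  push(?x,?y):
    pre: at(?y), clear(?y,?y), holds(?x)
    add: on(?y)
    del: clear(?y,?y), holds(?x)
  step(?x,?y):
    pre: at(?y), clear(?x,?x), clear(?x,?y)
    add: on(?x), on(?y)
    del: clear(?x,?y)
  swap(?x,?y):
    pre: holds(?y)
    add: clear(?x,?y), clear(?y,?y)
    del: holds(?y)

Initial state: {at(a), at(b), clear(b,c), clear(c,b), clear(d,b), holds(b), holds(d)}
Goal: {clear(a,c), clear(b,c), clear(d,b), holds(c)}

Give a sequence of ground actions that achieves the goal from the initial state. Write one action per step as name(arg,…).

move(c,a); swap(a,c); move(c,a)

1. move(c,a)  →  {at(a), at(b), clear(b,c), clear(c,a), clear(c,b), clear(d,b), holds(b), holds(c), holds(d)}
2. swap(a,c)  →  {at(a), at(b), clear(a,c), clear(b,c), clear(c,a), clear(c,b), clear(c,c), clear(d,b), holds(b), holds(d)}
3. move(c,a)  →  {at(a), at(b), clear(a,c), clear(b,c), clear(c,a), clear(c,b), clear(c,c), clear(d,b), holds(b), holds(c), holds(d)}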